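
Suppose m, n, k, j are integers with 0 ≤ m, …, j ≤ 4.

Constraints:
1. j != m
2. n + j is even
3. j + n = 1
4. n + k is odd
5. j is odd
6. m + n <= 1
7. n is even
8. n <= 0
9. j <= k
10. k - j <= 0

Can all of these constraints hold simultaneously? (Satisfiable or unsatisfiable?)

Unsatisfiable

Constraint 7 makes n even and constraint 5 makes j odd, so n + j must be odd. Constraint 2 says n + j is even — contradiction.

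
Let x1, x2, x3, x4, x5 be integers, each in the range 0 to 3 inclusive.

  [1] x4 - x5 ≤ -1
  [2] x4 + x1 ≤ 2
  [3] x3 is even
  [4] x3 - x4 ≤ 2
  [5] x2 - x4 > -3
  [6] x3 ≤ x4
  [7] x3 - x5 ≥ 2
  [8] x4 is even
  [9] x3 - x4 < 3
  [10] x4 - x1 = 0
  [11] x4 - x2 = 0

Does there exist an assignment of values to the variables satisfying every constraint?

Constraints 1, 4, and 7 give x4 − x3 ≥ -2, x3 − x5 ≥ 2, x5 − x4 ≥ 1.
Adding all 3 inequalities: the left sides telescope to 0, and the right sides sum to (-2) + 2 + 1 = 1. So 0 ≥ 1, which is false.

Unsatisfiable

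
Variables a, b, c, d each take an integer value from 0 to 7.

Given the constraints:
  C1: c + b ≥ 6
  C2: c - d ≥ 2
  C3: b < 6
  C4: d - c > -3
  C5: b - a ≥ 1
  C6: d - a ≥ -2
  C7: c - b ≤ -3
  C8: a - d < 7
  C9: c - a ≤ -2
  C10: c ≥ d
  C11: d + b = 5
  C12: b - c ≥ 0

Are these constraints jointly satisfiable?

Unsatisfiable

Constraints 2, 6, and 9 give c − d ≥ 2, d − a ≥ -2, a − c ≥ 2.
Adding all 3 inequalities: the left sides telescope to 0, and the right sides sum to 2 + (-2) + 2 = 2. So 0 ≥ 2, which is false.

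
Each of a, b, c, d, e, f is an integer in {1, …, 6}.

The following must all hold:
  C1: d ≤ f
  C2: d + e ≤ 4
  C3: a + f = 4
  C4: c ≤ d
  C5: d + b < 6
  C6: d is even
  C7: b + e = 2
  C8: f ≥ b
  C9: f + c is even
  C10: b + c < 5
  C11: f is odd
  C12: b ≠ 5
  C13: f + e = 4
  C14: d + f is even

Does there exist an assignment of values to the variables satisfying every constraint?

Unsatisfiable

Constraint 6 makes d even and constraint 11 makes f odd, so d + f must be odd. Constraint 14 says d + f is even — contradiction.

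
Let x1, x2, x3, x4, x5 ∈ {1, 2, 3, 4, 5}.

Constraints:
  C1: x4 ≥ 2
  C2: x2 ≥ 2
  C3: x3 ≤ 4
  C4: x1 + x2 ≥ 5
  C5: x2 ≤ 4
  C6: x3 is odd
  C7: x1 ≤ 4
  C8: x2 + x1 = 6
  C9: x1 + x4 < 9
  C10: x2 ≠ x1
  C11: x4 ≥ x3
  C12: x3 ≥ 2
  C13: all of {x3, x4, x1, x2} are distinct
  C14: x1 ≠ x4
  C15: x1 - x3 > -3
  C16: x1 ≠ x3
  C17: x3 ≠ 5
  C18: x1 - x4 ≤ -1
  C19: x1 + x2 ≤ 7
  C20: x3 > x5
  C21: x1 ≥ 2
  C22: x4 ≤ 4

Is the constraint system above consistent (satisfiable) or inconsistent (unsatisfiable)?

Unsatisfiable

Constraints 1, 2, 3, 5, 7, 12, 21, and 22 confine each of x3, x4, x1, x2 to the 3 values {2, …, 4}.
Constraint 13 requires all 4 of them to be distinct, but only 3 values are available — impossible by the pigeonhole principle.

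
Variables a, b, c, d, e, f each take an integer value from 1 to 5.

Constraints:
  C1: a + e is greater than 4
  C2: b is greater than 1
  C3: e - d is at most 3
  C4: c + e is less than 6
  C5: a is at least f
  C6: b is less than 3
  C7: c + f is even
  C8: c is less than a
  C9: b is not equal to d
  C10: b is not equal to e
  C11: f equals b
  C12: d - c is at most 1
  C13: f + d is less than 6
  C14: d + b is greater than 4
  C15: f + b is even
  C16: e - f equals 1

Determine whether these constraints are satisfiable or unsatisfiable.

Take a = 4, b = 2, c = 2, d = 3, e = 3, f = 2. Then constraint 1: a + e = 7; constraint 3: e - d = 0; constraint 4: c + e = 5, and every other listed constraint is also met.

Satisfiable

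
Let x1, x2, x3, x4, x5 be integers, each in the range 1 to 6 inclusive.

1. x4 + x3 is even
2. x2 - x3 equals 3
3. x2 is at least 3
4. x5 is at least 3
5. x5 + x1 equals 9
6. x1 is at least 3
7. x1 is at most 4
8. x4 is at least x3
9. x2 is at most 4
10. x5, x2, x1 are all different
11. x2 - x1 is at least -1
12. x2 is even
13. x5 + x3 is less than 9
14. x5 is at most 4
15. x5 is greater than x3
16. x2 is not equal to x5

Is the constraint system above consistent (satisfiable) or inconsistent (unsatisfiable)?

Unsatisfiable

Constraints 3, 4, 6, 7, 9, and 14 confine each of x5, x2, x1 to the 2 values {3, 4}.
Constraint 10 requires all 3 of them to be distinct, but only 2 values are available — impossible by the pigeonhole principle.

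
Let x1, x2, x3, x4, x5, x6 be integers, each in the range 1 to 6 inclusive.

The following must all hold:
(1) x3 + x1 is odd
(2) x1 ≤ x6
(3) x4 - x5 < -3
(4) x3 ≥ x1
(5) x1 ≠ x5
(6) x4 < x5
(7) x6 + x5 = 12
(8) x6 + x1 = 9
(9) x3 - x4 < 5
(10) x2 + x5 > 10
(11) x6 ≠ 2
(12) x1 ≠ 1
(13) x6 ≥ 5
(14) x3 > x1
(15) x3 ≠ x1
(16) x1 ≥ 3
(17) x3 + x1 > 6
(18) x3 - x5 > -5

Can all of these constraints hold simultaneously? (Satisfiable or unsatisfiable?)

Satisfiable

Try x1 = 3, x2 = 6, x3 = 4, x4 = 1, x5 = 6, x6 = 6.
Check constraint 3: x4 - x5 = -5; constraint 7: x6 + x5 = 12. The remaining constraints are straightforward to verify.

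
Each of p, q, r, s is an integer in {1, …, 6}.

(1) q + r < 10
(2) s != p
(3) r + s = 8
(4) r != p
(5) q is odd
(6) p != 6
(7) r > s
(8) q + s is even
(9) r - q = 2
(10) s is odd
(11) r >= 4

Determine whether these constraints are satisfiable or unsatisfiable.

Satisfiable

Take p = 4, q = 3, r = 5, s = 3. Then constraint 1: q + r = 8; constraint 3: r + s = 8, and every other listed constraint is also met.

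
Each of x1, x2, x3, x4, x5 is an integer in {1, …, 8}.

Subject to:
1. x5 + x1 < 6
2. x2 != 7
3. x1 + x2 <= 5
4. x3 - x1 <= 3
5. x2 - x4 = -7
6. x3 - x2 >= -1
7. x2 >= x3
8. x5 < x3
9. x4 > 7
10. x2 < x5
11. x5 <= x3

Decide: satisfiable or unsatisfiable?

Unsatisfiable

Constraints 7, 8, and 10 give x2 < x5, x5 < x3, x3 ≤ x2. Chaining: x2 < x5 < x3 ≤ x2, which forces x2 < x2 — impossible.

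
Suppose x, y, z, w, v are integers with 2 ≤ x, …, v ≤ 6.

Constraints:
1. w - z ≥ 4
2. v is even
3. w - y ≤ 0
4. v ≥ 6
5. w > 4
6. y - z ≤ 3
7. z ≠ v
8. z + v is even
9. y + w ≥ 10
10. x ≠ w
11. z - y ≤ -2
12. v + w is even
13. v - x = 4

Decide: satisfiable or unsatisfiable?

Unsatisfiable

Constraints 1, 3, and 6 give z − y ≥ -3, y − w ≥ 0, w − z ≥ 4.
Adding all 3 inequalities: the left sides telescope to 0, and the right sides sum to (-3) + 0 + 4 = 1. So 0 ≥ 1, which is false.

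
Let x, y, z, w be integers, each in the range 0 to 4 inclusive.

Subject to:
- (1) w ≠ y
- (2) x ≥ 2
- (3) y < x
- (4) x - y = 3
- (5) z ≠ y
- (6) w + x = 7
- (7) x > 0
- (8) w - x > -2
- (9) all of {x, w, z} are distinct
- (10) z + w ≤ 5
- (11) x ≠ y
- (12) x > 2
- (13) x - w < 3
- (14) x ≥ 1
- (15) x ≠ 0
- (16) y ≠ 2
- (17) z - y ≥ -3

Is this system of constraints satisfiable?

Setting (x, y, z, w) = (4, 1, 0, 3) satisfies everything: constraint 4: x - y = 3; constraint 6: w + x = 7; constraint 8: w - x = -1, and the others follow.

Satisfiable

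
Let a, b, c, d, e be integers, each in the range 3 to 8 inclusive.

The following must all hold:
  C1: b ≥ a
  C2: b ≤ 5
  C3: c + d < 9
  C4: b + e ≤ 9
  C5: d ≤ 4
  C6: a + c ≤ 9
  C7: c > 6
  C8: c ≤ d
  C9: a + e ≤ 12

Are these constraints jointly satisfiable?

Unsatisfiable

From constraint 7: c ≥ 7. From constraints 5 and 8: c ≤ d and d ≤ 4, so c ≤ 4. But 4 < 7, so no value of c works.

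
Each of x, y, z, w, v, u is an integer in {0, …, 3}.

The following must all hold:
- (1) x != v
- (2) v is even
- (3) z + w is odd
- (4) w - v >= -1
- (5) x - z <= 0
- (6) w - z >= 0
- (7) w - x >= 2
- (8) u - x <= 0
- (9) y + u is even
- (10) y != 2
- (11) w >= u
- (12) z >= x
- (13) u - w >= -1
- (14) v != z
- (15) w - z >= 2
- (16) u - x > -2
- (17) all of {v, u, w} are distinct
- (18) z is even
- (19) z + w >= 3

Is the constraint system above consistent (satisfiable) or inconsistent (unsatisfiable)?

Constraints 5, 8, 13, and 15 give w − z ≥ 2, z − x ≥ 0, x − u ≥ 0, u − w ≥ -1.
Adding all 4 inequalities: the left sides telescope to 0, and the right sides sum to 2 + 0 + 0 + (-1) = 1. So 0 ≥ 1, which is false.

Unsatisfiable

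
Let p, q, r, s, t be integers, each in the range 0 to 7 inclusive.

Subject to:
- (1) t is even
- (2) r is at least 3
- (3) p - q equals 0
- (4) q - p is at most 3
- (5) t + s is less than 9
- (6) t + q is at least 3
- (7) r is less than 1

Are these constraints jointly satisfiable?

Unsatisfiable

From constraint 2: r ≥ 3. From constraint 7: r ≤ 0. But 0 < 3, so no value of r works.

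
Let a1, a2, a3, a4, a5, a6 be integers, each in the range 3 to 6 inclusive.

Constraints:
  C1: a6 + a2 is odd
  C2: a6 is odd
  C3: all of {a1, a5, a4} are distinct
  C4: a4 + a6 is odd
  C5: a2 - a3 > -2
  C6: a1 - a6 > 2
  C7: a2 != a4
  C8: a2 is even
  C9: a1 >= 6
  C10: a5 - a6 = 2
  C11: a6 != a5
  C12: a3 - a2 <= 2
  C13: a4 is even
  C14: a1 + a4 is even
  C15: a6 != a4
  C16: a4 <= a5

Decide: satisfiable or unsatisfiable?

Take a1 = 6, a2 = 6, a3 = 6, a4 = 4, a5 = 5, a6 = 3. Then constraint 5: a2 - a3 = 0; constraint 6: a1 - a6 = 3, and every other listed constraint is also met.

Satisfiable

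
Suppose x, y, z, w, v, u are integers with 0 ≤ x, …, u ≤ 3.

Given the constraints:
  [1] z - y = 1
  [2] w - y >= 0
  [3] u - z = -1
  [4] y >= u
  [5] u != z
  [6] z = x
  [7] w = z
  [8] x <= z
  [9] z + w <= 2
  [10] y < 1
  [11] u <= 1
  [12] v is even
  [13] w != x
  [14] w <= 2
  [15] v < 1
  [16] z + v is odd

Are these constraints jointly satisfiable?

Unsatisfiable

From constraints 6 and 7, w = z = x, so w = x. But constraint 13 says w ≠ x. Contradiction.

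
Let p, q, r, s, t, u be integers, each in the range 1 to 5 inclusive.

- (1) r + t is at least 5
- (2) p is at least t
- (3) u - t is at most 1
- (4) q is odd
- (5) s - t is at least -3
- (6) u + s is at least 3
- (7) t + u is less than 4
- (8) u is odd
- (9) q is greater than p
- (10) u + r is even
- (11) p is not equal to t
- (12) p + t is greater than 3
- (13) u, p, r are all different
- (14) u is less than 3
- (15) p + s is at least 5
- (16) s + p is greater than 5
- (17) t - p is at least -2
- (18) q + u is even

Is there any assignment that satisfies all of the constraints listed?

Setting (p, q, r, s, t, u) = (4, 5, 3, 2, 2, 1) satisfies everything: constraint 1: r + t = 5; constraint 3: u - t = -1, and the others follow.

Satisfiable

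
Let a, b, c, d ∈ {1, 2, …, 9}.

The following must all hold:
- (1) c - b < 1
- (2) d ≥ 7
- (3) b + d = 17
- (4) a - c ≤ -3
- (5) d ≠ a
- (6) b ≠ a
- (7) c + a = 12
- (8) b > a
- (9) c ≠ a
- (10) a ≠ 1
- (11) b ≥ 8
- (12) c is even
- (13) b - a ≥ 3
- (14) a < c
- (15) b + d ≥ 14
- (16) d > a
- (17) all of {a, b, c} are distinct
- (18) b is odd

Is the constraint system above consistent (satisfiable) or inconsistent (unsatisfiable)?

Satisfiable

One satisfying assignment is a = 4, b = 9, c = 8, d = 8.
For the less obvious constraints — constraint 1: c - b = -1; constraint 3: b + d = 17 — and the others hold by inspection.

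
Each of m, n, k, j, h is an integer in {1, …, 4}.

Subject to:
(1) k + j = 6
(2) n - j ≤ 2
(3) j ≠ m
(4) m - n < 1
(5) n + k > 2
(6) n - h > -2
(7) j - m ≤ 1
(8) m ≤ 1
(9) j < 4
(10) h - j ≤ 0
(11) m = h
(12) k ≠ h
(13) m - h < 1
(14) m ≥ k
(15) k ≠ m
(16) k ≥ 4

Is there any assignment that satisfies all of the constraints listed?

From constraints 14 and 16: m ≥ k and k ≥ 4, so m ≥ 4. From constraint 8: m ≤ 1. But 1 < 4, so no value of m works.

Unsatisfiable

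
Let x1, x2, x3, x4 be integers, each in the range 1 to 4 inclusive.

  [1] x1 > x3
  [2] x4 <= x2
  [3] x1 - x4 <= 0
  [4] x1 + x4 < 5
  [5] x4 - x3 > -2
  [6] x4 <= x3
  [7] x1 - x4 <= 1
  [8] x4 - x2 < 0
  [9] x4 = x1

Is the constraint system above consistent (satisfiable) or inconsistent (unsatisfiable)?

Unsatisfiable

Constraints 1, 3, and 6 give x4 ≤ x3, x3 < x1, x1 ≤ x4. Chaining: x4 ≤ x3 < x1 ≤ x4, which forces x4 < x4 — impossible.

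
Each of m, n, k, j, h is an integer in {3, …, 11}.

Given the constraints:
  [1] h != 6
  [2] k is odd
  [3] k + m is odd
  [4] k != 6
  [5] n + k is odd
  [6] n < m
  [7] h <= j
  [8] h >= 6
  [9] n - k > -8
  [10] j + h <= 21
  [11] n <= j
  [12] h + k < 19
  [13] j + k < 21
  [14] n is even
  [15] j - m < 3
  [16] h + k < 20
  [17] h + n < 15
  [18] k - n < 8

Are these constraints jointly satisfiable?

Setting (m, n, k, j, h) = (10, 4, 9, 10, 9) satisfies everything: constraint 9: n - k = -5; constraint 10: j + h = 19, and the others follow.

Satisfiable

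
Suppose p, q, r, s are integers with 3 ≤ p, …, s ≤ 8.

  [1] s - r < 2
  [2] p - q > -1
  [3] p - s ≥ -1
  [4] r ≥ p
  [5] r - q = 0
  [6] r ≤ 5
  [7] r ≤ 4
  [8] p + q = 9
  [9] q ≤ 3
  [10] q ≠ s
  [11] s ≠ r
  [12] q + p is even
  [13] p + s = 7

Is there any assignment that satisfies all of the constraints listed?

Unsatisfiable

From constraints 4 and 6: p ≤ r ≤ 5. From constraint 9: q ≤ 3. Hence p + q ≤ 8. But constraint 8 requires p + q = 9, and 9 > 8. Contradiction.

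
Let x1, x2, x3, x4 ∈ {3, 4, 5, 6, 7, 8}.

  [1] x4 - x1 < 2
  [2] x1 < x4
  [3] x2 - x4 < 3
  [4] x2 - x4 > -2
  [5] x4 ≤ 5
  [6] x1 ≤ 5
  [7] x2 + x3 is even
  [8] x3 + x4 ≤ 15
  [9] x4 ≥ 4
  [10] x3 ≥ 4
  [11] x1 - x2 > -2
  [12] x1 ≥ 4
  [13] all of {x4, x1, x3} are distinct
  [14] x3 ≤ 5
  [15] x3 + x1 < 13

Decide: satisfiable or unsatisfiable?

Constraints 5, 6, 9, 10, 12, and 14 confine each of x4, x1, x3 to the 2 values {4, 5}.
Constraint 13 requires all 3 of them to be distinct, but only 2 values are available — impossible by the pigeonhole principle.

Unsatisfiable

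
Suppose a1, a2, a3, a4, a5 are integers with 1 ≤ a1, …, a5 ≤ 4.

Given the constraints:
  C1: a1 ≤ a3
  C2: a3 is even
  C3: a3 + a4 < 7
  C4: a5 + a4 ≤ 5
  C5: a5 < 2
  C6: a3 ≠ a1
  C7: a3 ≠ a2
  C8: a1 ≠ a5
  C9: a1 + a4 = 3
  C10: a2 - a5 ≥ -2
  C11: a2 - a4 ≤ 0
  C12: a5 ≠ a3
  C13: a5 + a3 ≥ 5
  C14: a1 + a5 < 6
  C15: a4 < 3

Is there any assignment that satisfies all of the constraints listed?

The assignment a1 = 2, a2 = 1, a3 = 4, a4 = 1, a5 = 1 works:
  constraint 3 holds since a3 + a4 = 5.
  constraint 4 holds since a5 + a4 = 2.
The rest check out directly.

Satisfiable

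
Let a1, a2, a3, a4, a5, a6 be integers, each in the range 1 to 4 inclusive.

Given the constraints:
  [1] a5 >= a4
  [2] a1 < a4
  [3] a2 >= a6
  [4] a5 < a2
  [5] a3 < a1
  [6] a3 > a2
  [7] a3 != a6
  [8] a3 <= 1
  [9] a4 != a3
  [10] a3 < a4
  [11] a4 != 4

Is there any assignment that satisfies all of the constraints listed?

Constraints 1, 2, 4, 5, and 6 give a3 < a1, a1 < a4, a4 ≤ a5, a5 < a2, a2 < a3. Chaining: a3 < a1 < a4 ≤ a5 < a2 < a3, which forces a3 < a3 — impossible.

Unsatisfiable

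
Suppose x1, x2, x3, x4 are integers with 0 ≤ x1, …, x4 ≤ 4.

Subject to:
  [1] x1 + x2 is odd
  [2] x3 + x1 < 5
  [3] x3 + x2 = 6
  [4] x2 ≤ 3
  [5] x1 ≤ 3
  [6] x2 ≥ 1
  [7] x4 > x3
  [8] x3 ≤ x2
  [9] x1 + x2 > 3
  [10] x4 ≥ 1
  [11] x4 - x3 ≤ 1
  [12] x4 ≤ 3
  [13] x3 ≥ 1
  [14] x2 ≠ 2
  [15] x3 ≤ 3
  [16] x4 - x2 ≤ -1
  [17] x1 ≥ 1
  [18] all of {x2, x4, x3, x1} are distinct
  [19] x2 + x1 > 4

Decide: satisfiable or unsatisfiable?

Constraints 4, 5, 6, 10, 12, 13, 15, and 17 confine each of x2, x4, x3, x1 to the 3 values {1, …, 3}.
Constraint 18 requires all 4 of them to be distinct, but only 3 values are available — impossible by the pigeonhole principle.

Unsatisfiable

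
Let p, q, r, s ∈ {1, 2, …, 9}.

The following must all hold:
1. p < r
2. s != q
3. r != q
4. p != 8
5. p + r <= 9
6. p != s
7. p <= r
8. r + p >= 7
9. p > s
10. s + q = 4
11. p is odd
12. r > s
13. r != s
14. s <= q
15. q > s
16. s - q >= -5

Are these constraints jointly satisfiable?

Setting (p, q, r, s) = (3, 3, 6, 1) satisfies everything: constraint 5: p + r = 9; constraint 8: r + p = 9, and the others follow.

Satisfiable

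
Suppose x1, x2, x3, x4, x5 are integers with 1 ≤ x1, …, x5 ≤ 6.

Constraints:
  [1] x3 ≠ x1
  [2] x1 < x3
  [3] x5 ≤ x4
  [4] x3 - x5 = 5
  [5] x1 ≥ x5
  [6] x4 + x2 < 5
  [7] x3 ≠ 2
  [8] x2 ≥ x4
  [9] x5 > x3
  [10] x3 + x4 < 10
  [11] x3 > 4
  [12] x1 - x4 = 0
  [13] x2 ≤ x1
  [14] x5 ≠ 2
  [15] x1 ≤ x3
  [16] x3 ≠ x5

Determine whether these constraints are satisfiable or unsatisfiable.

Constraints 2, 3, 8, 9, and 13 give x1 < x3, x3 < x5, x5 ≤ x4, x4 ≤ x2, x2 ≤ x1. Chaining: x1 < x3 < x5 ≤ x4 ≤ x2 ≤ x1, which forces x1 < x1 — impossible.

Unsatisfiable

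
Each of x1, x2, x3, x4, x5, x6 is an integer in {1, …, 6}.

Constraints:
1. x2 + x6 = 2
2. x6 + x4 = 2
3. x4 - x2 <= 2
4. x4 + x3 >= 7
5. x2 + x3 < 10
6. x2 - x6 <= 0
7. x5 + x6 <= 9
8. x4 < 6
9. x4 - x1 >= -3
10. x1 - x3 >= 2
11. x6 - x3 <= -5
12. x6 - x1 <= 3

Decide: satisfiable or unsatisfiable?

Constraints 3, 6, 9, 10, and 11 give x6 − x2 ≥ 0, x2 − x4 ≥ -2, x4 − x1 ≥ -3, x1 − x3 ≥ 2, x3 − x6 ≥ 5.
Adding all 5 inequalities: the left sides telescope to 0, and the right sides sum to 0 + (-2) + (-3) + 2 + 5 = 2. So 0 ≥ 2, which is false.

Unsatisfiable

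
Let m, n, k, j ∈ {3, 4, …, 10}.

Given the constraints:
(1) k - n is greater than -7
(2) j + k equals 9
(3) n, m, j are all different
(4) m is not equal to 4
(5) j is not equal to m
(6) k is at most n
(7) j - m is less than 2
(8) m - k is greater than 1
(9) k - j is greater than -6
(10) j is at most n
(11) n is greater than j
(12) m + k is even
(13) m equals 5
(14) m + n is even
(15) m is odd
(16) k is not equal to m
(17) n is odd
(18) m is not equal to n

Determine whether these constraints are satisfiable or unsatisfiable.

Setting (m, n, k, j) = (5, 9, 3, 6) satisfies everything: constraint 1: k - n = -6; constraint 2: j + k = 9, and the others follow.

Satisfiable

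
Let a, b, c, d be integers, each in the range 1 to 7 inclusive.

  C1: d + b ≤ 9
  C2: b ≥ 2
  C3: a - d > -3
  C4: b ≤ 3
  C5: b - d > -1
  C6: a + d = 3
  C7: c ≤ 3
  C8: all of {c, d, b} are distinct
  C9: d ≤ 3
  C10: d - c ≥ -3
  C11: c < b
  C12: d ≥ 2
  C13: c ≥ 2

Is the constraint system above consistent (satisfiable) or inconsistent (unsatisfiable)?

Unsatisfiable

Constraints 2, 4, 7, 9, 12, and 13 confine each of c, d, b to the 2 values {2, 3}.
Constraint 8 requires all 3 of them to be distinct, but only 2 values are available — impossible by the pigeonhole principle.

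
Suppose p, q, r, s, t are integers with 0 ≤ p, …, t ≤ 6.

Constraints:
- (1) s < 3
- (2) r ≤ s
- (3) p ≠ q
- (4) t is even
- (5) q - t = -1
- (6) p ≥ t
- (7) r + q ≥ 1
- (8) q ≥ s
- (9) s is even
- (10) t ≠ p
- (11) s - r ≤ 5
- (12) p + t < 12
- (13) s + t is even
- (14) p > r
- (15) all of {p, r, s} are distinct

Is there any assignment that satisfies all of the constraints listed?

Try p = 6, q = 3, r = 0, s = 2, t = 4.
Check constraint 5: q - t = -1; constraint 7: r + q = 3. The remaining constraints are straightforward to verify.

Satisfiable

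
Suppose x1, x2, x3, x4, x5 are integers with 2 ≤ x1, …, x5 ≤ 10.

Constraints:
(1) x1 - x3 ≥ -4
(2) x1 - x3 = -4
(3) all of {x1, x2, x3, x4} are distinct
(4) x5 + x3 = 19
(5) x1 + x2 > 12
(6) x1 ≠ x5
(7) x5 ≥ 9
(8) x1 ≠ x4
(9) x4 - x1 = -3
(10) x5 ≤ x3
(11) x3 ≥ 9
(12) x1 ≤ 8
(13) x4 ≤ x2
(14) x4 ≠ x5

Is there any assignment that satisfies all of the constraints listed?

The assignment x1 = 6, x2 = 8, x3 = 10, x4 = 3, x5 = 9 works:
  constraint 1 holds since x1 - x3 = -4.
  constraint 2 holds since x1 - x3 = -4.
The rest check out directly.

Satisfiable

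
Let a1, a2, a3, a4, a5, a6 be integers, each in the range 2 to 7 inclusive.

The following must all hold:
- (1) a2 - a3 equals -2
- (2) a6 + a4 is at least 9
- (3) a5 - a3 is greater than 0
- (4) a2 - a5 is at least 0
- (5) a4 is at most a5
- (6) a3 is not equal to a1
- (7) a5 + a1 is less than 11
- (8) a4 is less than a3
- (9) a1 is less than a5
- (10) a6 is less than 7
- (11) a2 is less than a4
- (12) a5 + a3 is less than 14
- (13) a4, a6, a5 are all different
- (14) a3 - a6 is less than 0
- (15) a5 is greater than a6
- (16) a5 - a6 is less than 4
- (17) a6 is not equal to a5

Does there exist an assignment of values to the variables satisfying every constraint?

Unsatisfiable

Constraints 4, 8, 11, 14, and 15 give a4 < a3, a3 < a6, a6 < a5, a5 ≤ a2, a2 < a4. Chaining: a4 < a3 < a6 < a5 ≤ a2 < a4, which forces a4 < a4 — impossible.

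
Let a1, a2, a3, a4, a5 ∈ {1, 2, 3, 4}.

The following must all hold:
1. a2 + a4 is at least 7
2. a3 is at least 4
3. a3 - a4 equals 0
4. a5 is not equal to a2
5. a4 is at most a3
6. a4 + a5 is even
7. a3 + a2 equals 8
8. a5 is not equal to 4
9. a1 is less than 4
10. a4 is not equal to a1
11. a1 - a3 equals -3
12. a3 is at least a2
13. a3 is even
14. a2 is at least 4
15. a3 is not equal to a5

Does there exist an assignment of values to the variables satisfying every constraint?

Try a1 = 1, a2 = 4, a3 = 4, a4 = 4, a5 = 2.
Check constraint 1: a2 + a4 = 8; constraint 3: a3 - a4 = 0; constraint 7: a3 + a2 = 8. The remaining constraints are straightforward to verify.

Satisfiable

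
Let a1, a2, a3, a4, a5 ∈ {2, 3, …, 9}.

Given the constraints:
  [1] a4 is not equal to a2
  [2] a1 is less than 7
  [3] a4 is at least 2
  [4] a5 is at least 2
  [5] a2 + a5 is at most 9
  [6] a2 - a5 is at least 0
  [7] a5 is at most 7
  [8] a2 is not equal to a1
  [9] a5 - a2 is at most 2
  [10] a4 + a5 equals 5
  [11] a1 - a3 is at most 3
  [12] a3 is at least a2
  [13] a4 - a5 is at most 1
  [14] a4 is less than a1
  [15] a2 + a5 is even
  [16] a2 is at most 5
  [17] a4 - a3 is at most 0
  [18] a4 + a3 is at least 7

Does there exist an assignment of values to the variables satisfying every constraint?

Satisfiable

Take a1 = 5, a2 = 3, a3 = 5, a4 = 2, a5 = 3. Then constraint 5: a2 + a5 = 6; constraint 6: a2 - a5 = 0, and every other listed constraint is also met.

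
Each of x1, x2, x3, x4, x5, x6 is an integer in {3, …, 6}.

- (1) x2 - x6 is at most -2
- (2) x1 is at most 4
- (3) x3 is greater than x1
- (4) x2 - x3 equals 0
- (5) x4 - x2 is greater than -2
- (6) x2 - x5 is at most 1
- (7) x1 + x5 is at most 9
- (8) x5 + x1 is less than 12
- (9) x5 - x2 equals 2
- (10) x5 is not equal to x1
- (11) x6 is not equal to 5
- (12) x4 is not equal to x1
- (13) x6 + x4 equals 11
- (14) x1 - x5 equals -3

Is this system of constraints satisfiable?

Satisfiable

Take x1 = 3, x2 = 4, x3 = 4, x4 = 5, x5 = 6, x6 = 6. Then constraint 1: x2 - x6 = -2; constraint 4: x2 - x3 = 0; constraint 5: x4 - x2 = 1, and every other listed constraint is also met.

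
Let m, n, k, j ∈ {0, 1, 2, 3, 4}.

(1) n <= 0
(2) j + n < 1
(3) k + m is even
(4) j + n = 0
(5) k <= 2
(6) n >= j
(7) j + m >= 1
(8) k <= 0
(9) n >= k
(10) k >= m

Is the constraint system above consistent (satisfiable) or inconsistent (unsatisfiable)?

From constraints 1 and 6: j ≤ n ≤ 0. From constraints 8 and 10: m ≤ k ≤ 0. Hence j + m ≤ 0. But constraint 7 requires j + m ≥ 1, and 1 > 0. Contradiction.

Unsatisfiable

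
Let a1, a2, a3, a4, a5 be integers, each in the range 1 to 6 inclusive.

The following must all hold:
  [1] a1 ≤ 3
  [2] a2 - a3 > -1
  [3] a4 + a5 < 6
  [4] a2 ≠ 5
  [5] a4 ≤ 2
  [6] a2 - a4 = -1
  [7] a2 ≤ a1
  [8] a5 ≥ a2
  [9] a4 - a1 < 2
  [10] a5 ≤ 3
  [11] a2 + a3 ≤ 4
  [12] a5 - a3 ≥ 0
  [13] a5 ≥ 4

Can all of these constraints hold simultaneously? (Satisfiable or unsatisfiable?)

Unsatisfiable

From constraint 13: a5 ≥ 4. From constraint 10: a5 ≤ 3. But 3 < 4, so no value of a5 works.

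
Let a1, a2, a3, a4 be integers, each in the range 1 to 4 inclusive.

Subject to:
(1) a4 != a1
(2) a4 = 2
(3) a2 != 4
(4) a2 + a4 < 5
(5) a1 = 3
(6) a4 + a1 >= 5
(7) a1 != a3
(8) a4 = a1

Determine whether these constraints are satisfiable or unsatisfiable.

Unsatisfiable

Constraint 2 fixes a4 = 2 and constraint 5 fixes a1 = 3, but constraint 8 requires a4 = a1. Since 2 ≠ 3, contradiction.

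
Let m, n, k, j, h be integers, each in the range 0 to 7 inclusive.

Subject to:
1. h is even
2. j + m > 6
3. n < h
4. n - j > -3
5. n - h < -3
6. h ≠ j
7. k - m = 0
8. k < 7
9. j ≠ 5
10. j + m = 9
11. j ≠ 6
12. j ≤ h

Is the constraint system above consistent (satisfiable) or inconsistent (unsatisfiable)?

Satisfiable

Setting (m, n, k, j, h) = (6, 1, 6, 3, 6) satisfies everything: constraint 2: j + m = 9; constraint 4: n - j = -2, and the others follow.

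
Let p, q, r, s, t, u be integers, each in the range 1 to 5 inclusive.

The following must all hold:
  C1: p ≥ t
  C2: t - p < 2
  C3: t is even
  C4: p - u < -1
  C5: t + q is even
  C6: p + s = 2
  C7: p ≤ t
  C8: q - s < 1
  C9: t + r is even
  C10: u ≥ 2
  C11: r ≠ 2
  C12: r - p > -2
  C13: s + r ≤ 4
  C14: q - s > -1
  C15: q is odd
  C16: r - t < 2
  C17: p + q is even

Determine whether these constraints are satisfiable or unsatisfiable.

Unsatisfiable

Constraint 3 makes t even and constraint 15 makes q odd, so t + q must be odd. Constraint 5 says t + q is even — contradiction.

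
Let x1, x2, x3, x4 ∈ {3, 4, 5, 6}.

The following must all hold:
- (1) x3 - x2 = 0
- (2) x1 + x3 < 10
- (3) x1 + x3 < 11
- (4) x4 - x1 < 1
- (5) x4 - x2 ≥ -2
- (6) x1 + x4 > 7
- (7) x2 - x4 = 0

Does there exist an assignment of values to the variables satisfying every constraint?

The assignment x1 = 5, x2 = 3, x3 = 3, x4 = 3 works:
  constraint 1 holds since x3 - x2 = 0.
  constraint 2 holds since x1 + x3 = 8.
  constraint 3 holds since x1 + x3 = 8.
The rest check out directly.

Satisfiable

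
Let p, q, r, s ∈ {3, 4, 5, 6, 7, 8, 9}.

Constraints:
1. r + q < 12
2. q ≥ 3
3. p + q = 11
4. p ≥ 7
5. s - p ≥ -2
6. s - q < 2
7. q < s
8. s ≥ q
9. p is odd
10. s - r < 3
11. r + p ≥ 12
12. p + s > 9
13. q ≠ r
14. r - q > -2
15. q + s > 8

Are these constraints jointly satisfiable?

Take p = 7, q = 4, r = 5, s = 5. Then constraint 1: r + q = 9; constraint 3: p + q = 11, and every other listed constraint is also met.

Satisfiable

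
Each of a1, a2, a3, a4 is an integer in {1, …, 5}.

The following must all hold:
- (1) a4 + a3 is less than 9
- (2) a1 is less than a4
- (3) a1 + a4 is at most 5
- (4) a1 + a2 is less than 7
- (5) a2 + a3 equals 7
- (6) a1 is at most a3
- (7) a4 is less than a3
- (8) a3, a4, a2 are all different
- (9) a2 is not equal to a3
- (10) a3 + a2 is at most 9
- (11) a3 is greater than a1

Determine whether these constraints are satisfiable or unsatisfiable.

Satisfiable

Try a1 = 1, a2 = 3, a3 = 4, a4 = 2.
Check constraint 1: a4 + a3 = 6; constraint 3: a1 + a4 = 3; constraint 4: a1 + a2 = 4. The remaining constraints are straightforward to verify.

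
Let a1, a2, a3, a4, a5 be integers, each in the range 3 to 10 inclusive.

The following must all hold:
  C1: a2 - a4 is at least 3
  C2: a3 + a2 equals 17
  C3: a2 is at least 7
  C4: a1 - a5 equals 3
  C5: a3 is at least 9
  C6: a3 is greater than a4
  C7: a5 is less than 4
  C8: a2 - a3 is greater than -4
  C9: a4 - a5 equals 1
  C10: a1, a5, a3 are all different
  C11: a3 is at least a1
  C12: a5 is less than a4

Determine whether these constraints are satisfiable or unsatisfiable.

Satisfiable

The assignment a1 = 6, a2 = 8, a3 = 9, a4 = 4, a5 = 3 works:
  constraint 1 holds since a2 - a4 = 4.
  constraint 2 holds since a3 + a2 = 17.
The rest check out directly.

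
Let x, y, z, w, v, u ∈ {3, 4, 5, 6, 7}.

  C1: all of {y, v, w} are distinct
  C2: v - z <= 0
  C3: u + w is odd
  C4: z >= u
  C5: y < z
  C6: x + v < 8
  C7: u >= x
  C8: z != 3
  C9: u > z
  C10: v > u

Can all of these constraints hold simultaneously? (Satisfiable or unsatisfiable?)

Unsatisfiable

Constraints 2, 9, and 10 give u < v, v ≤ z, z < u. Chaining: u < v ≤ z < u, which forces u < u — impossible.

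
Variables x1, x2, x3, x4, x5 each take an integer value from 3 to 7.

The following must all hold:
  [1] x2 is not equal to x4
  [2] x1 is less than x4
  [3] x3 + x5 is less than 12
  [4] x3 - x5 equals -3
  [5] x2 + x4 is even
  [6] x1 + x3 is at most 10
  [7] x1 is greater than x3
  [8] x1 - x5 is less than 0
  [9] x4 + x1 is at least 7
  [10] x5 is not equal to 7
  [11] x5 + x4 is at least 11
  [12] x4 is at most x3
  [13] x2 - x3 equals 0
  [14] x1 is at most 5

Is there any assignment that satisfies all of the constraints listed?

Constraints 2, 7, and 12 give x1 < x4, x4 ≤ x3, x3 < x1. Chaining: x1 < x4 ≤ x3 < x1, which forces x1 < x1 — impossible.

Unsatisfiable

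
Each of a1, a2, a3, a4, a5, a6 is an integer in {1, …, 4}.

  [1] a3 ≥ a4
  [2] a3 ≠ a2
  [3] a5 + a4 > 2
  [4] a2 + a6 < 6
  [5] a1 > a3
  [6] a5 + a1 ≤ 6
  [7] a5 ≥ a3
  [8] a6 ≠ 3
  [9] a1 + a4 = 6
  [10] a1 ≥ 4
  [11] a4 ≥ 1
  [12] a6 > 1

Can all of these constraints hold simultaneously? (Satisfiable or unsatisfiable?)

Satisfiable

The assignment a1 = 4, a2 = 1, a3 = 2, a4 = 2, a5 = 2, a6 = 4 works:
  constraint 3 holds since a5 + a4 = 4.
  constraint 4 holds since a2 + a6 = 5.
  constraint 6 holds since a5 + a1 = 6.
The rest check out directly.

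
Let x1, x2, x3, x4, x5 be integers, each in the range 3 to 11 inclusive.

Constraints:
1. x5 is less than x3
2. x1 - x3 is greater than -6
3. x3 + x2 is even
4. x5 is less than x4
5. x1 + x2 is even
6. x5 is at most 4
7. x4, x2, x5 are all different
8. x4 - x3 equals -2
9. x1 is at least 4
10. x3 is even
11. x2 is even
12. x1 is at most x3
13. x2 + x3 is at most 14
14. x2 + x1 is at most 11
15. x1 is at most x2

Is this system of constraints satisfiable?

The assignment x1 = 4, x2 = 4, x3 = 8, x4 = 6, x5 = 3 works:
  constraint 2 holds since x1 - x3 = -4.
  constraint 8 holds since x4 - x3 = -2.
The rest check out directly.

Satisfiable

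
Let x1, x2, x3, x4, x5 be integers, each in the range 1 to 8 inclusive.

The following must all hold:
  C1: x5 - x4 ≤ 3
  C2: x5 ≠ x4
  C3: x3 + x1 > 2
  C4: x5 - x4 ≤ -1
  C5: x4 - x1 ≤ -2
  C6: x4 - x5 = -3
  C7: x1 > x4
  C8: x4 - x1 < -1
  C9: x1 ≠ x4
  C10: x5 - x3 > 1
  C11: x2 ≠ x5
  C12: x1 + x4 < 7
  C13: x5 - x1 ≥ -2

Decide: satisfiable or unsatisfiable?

Constraints 4, 5, and 13 give x1 − x4 ≥ 2, x4 − x5 ≥ 1, x5 − x1 ≥ -2.
Adding all 3 inequalities: the left sides telescope to 0, and the right sides sum to 2 + 1 + (-2) = 1. So 0 ≥ 1, which is false.

Unsatisfiable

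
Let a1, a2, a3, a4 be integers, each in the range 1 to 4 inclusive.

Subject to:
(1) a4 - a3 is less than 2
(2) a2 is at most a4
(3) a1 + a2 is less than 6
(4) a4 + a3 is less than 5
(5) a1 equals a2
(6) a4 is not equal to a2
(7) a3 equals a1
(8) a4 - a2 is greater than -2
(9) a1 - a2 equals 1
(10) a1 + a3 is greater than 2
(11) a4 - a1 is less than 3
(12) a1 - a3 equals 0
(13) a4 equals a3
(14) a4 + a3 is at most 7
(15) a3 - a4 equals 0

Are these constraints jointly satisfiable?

From constraints 5, 7, and 13, a4 = a3 = a1 = a2, so a4 = a2. But constraint 6 says a4 ≠ a2. Contradiction.

Unsatisfiable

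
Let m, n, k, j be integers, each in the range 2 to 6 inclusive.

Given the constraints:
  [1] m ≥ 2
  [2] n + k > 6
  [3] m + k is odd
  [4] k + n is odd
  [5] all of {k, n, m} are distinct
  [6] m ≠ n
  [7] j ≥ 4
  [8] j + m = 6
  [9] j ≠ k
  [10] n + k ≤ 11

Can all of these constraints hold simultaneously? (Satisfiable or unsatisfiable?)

One satisfying assignment is m = 2, n = 6, k = 3, j = 4.
For the less obvious constraints — constraint 2: n + k = 9; constraint 8: j + m = 6 — and the others hold by inspection.

Satisfiable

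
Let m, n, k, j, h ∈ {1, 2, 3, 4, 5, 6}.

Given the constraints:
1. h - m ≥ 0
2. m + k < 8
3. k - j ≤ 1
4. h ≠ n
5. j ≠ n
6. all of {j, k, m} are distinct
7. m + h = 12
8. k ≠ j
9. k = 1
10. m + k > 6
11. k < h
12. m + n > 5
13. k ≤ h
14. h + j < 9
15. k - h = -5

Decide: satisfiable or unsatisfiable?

Satisfiable

The assignment m = 6, n = 1, k = 1, j = 2, h = 6 works:
  constraint 1 holds since h - m = 0.
  constraint 2 holds since m + k = 7.
  constraint 3 holds since k - j = -1.
The rest check out directly.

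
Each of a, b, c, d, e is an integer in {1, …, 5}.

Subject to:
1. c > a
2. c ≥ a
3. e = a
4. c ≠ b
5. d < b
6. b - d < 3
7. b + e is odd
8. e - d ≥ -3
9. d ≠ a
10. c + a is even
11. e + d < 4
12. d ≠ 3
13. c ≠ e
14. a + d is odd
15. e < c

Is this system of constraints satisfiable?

Satisfiable

One satisfying assignment is a = 1, b = 4, c = 5, d = 2, e = 1.
For the less obvious constraints — constraint 6: b - d = 2; constraint 8: e - d = -1 — and the others hold by inspection.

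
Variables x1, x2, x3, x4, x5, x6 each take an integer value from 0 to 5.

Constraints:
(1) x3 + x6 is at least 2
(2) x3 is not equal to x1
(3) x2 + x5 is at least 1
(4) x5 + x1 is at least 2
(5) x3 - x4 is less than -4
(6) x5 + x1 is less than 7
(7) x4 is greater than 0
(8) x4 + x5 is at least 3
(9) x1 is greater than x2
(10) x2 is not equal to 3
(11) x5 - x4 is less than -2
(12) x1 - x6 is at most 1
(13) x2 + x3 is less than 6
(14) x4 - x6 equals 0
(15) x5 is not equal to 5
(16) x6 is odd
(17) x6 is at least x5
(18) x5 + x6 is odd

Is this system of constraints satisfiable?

One satisfying assignment is x1 = 5, x2 = 4, x3 = 0, x4 = 5, x5 = 0, x6 = 5.
For the less obvious constraints — constraint 1: x3 + x6 = 5; constraint 3: x2 + x5 = 4 — and the others hold by inspection.

Satisfiable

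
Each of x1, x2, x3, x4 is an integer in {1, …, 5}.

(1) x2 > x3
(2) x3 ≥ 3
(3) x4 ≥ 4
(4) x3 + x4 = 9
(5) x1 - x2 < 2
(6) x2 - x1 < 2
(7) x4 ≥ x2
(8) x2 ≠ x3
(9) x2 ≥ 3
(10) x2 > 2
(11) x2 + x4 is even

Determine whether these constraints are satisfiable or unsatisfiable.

Try x1 = 5, x2 = 5, x3 = 4, x4 = 5.
Check constraint 4: x3 + x4 = 9; constraint 5: x1 - x2 = 0; constraint 6: x2 - x1 = 0. The remaining constraints are straightforward to verify.

Satisfiable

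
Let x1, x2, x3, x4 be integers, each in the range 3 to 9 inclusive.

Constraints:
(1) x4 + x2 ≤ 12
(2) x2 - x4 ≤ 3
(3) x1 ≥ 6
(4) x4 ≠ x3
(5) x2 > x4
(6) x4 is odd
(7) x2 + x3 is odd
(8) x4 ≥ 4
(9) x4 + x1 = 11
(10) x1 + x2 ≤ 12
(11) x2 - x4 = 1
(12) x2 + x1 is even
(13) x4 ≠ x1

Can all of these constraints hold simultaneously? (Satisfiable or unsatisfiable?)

Satisfiable

Try x1 = 6, x2 = 6, x3 = 3, x4 = 5.
Check constraint 1: x4 + x2 = 11; constraint 2: x2 - x4 = 1. The remaining constraints are straightforward to verify.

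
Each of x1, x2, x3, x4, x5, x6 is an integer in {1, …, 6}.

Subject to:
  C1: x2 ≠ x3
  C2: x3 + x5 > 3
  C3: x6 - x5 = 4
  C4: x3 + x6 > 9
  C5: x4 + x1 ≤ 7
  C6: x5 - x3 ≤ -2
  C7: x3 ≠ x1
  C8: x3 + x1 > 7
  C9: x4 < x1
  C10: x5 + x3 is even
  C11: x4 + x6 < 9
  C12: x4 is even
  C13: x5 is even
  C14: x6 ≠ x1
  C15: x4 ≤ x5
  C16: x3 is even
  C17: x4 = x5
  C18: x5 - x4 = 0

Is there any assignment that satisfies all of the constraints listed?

The assignment x1 = 5, x2 = 1, x3 = 4, x4 = 2, x5 = 2, x6 = 6 works:
  constraint 2 holds since x3 + x5 = 6.
  constraint 3 holds since x6 - x5 = 4.
The rest check out directly.

Satisfiable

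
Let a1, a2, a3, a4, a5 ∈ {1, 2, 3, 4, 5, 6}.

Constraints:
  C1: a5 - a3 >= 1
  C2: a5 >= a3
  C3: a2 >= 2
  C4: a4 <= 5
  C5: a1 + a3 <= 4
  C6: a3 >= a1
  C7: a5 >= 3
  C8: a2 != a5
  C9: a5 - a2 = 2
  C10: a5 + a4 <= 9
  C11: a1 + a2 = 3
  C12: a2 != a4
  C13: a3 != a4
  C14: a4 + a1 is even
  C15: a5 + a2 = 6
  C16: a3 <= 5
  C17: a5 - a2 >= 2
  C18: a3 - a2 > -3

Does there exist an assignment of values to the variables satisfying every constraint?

Try a1 = 1, a2 = 2, a3 = 1, a4 = 3, a5 = 4.
Check constraint 1: a5 - a3 = 3; constraint 5: a1 + a3 = 2; constraint 9: a5 - a2 = 2. The remaining constraints are straightforward to verify.

Satisfiable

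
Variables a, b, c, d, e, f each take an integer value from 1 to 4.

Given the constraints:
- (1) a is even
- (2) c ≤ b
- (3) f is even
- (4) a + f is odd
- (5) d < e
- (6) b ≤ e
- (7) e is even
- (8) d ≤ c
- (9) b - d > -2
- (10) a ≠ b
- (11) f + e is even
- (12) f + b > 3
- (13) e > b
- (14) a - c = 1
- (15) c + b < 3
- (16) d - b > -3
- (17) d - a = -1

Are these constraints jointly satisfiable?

Unsatisfiable

Constraint 1 makes a even and constraint 3 makes f even, so a + f must be even. Constraint 4 says a + f is odd — contradiction.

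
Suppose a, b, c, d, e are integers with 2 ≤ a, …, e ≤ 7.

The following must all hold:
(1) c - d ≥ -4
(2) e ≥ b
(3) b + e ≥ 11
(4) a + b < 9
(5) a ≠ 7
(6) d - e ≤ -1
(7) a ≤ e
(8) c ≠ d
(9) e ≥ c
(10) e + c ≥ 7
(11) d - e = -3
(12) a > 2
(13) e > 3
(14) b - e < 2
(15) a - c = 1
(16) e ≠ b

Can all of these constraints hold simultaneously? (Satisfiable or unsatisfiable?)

Satisfiable

One satisfying assignment is a = 3, b = 5, c = 2, d = 3, e = 6.
For the less obvious constraints — constraint 1: c - d = -1; constraint 3: b + e = 11; constraint 4: a + b = 8 — and the others hold by inspection.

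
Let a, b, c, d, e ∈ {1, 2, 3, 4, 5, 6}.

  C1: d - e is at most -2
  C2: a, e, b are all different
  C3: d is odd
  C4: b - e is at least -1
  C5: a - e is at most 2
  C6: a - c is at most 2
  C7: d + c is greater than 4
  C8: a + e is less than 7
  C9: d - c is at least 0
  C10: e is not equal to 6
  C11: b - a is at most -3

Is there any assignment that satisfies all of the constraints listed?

Constraints 1, 4, 6, 9, and 11 give a − b ≥ 3, b − e ≥ -1, e − d ≥ 2, d − c ≥ 0, c − a ≥ -2.
Adding all 5 inequalities: the left sides telescope to 0, and the right sides sum to 3 + (-1) + 2 + 0 + (-2) = 2. So 0 ≥ 2, which is false.

Unsatisfiable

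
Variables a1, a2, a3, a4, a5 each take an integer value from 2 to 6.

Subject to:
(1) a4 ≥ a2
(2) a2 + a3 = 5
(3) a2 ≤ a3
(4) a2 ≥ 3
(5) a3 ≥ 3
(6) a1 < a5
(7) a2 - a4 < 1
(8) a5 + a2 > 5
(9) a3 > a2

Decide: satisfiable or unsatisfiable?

Unsatisfiable

From constraint 4: a2 ≥ 3. From constraint 5: a3 ≥ 3. Hence a2 + a3 ≥ 6. But constraint 2 requires a2 + a3 = 5, and 5 < 6. Contradiction.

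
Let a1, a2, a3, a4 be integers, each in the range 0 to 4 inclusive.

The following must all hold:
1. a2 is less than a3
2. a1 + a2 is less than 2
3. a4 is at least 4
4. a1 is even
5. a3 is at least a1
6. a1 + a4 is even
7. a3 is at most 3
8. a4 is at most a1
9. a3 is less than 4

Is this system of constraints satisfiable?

From constraints 3 and 8: a1 ≥ a4 and a4 ≥ 4, so a1 ≥ 4. From constraints 5 and 7: a1 ≤ a3 and a3 ≤ 3, so a1 ≤ 3. But 3 < 4, so no value of a1 works.

Unsatisfiable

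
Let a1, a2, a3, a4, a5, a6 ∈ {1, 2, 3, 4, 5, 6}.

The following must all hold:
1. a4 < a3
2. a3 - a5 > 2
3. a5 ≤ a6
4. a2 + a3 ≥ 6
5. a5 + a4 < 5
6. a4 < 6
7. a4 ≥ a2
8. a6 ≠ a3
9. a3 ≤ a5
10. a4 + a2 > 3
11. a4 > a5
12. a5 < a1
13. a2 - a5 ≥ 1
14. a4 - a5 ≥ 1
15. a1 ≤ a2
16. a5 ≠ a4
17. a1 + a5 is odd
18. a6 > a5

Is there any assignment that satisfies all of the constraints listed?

Unsatisfiable

Constraints 1, 7, 9, 12, and 15 give a1 ≤ a2, a2 ≤ a4, a4 < a3, a3 ≤ a5, a5 < a1. Chaining: a1 ≤ a2 ≤ a4 < a3 ≤ a5 < a1, which forces a1 < a1 — impossible.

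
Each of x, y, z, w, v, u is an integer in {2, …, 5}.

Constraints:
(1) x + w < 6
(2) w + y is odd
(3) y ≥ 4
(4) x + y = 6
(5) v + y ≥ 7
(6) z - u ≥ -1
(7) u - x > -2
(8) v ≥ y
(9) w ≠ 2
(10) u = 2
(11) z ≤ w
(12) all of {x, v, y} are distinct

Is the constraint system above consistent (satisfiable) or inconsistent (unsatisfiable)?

Setting (x, y, z, w, v, u) = (2, 4, 3, 3, 5, 2) satisfies everything: constraint 1: x + w = 5; constraint 4: x + y = 6, and the others follow.

Satisfiable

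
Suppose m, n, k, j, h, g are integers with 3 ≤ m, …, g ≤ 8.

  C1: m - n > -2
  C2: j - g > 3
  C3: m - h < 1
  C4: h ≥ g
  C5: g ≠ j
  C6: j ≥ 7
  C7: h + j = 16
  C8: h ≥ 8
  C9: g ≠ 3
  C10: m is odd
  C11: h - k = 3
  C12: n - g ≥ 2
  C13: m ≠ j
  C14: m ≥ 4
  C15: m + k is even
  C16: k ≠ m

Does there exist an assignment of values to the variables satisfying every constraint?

The assignment m = 7, n = 8, k = 5, j = 8, h = 8, g = 4 works:
  constraint 1 holds since m - n = -1.
  constraint 2 holds since j - g = 4.
The rest check out directly.

Satisfiable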